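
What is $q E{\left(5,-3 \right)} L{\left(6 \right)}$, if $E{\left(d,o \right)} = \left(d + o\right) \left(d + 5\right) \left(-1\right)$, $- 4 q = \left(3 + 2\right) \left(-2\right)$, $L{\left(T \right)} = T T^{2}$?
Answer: $-10800$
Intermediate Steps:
$L{\left(T \right)} = T^{3}$
$q = \frac{5}{2}$ ($q = - \frac{\left(3 + 2\right) \left(-2\right)}{4} = - \frac{5 \left(-2\right)}{4} = \left(- \frac{1}{4}\right) \left(-10\right) = \frac{5}{2} \approx 2.5$)
$E{\left(d,o \right)} = - \left(5 + d\right) \left(d + o\right)$ ($E{\left(d,o \right)} = \left(d + o\right) \left(5 + d\right) \left(-1\right) = \left(5 + d\right) \left(d + o\right) \left(-1\right) = - \left(5 + d\right) \left(d + o\right)$)
$q E{\left(5,-3 \right)} L{\left(6 \right)} = \frac{5 \left(- 5^{2} - 25 - -15 - 5 \left(-3\right)\right)}{2} \cdot 6^{3} = \frac{5 \left(\left(-1\right) 25 - 25 + 15 + 15\right)}{2} \cdot 216 = \frac{5 \left(-25 - 25 + 15 + 15\right)}{2} \cdot 216 = \frac{5}{2} \left(-20\right) 216 = \left(-50\right) 216 = -10800$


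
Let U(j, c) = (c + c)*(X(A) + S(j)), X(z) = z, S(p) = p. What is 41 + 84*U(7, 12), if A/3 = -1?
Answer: 8105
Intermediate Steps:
A = -3 (A = 3*(-1) = -3)
U(j, c) = 2*c*(-3 + j) (U(j, c) = (c + c)*(-3 + j) = (2*c)*(-3 + j) = 2*c*(-3 + j))
41 + 84*U(7, 12) = 41 + 84*(2*12*(-3 + 7)) = 41 + 84*(2*12*4) = 41 + 84*96 = 41 + 8064 = 8105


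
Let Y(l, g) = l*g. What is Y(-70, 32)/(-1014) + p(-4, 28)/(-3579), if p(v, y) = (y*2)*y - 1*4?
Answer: 1071844/604851 ≈ 1.7721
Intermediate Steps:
Y(l, g) = g*l
p(v, y) = -4 + 2*y**2 (p(v, y) = (2*y)*y - 4 = 2*y**2 - 4 = -4 + 2*y**2)
Y(-70, 32)/(-1014) + p(-4, 28)/(-3579) = (32*(-70))/(-1014) + (-4 + 2*28**2)/(-3579) = -2240*(-1/1014) + (-4 + 2*784)*(-1/3579) = 1120/507 + (-4 + 1568)*(-1/3579) = 1120/507 + 1564*(-1/3579) = 1120/507 - 1564/3579 = 1071844/604851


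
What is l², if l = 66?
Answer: 4356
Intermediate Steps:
l² = 66² = 4356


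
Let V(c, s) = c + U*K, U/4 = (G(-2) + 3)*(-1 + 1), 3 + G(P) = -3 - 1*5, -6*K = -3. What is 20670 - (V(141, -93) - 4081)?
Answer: 24610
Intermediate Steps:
K = ½ (K = -⅙*(-3) = ½ ≈ 0.50000)
G(P) = -11 (G(P) = -3 + (-3 - 1*5) = -3 + (-3 - 5) = -3 - 8 = -11)
U = 0 (U = 4*((-11 + 3)*(-1 + 1)) = 4*(-8*0) = 4*0 = 0)
V(c, s) = c (V(c, s) = c + 0*(½) = c + 0 = c)
20670 - (V(141, -93) - 4081) = 20670 - (141 - 4081) = 20670 - 1*(-3940) = 20670 + 3940 = 24610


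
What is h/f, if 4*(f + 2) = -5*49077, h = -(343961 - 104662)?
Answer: 957196/245393 ≈ 3.9007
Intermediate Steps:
h = -239299 (h = -1*239299 = -239299)
f = -245393/4 (f = -2 + (-5*49077)/4 = -2 + (¼)*(-245385) = -2 - 245385/4 = -245393/4 ≈ -61348.)
h/f = -239299/(-245393/4) = -239299*(-4/245393) = 957196/245393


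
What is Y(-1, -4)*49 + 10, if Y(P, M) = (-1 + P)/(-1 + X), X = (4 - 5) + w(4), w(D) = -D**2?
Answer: 139/9 ≈ 15.444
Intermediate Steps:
X = -17 (X = (4 - 5) - 1*4**2 = -1 - 1*16 = -1 - 16 = -17)
Y(P, M) = 1/18 - P/18 (Y(P, M) = (-1 + P)/(-1 - 17) = (-1 + P)/(-18) = (-1 + P)*(-1/18) = 1/18 - P/18)
Y(-1, -4)*49 + 10 = (1/18 - 1/18*(-1))*49 + 10 = (1/18 + 1/18)*49 + 10 = (1/9)*49 + 10 = 49/9 + 10 = 139/9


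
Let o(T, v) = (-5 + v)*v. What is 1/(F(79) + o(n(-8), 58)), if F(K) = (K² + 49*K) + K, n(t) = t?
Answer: 1/13265 ≈ 7.5386e-5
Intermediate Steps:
F(K) = K² + 50*K
o(T, v) = v*(-5 + v)
1/(F(79) + o(n(-8), 58)) = 1/(79*(50 + 79) + 58*(-5 + 58)) = 1/(79*129 + 58*53) = 1/(10191 + 3074) = 1/13265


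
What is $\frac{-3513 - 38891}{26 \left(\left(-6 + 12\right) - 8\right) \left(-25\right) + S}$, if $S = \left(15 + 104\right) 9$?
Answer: $- \frac{42404}{2371} \approx -17.884$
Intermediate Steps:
$S = 1071$ ($S = 119 \cdot 9 = 1071$)
$\frac{-3513 - 38891}{26 \left(\left(-6 + 12\right) - 8\right) \left(-25\right) + S} = \frac{-3513 - 38891}{26 \left(\left(-6 + 12\right) - 8\right) \left(-25\right) + 1071} = - \frac{42404}{26 \left(6 - 8\right) \left(-25\right) + 1071} = - \frac{42404}{26 \left(-2\right) \left(-25\right) + 1071} = - \frac{42404}{\left(-52\right) \left(-25\right) + 1071} = - \frac{42404}{1300 + 1071} = - \frac{42404}{2371}$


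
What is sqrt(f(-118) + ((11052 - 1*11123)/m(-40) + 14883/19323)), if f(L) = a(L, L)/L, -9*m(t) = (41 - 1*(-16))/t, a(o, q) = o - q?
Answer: I*sqrt(18571457679)/6441 ≈ 21.158*I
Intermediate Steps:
m(t) = -19/(3*t) (m(t) = -(41 - 1*(-16))/(9*t) = -(41 + 16)/(9*t) = -19/(3*t))
f(L) = 0 (f(L) = (L - L)/L = 0/L = 0)
sqrt(f(-118) + ((11052 - 1*11123)/m(-40) + 14883/19323)) = sqrt(0 + ((11052 - 1*11123)/((-19/3/(-40))) + 14883/19323)) = sqrt(0 + ((11052 - 11123)/((-19/3*(-1/40))) + 14883*(1/19323))) = sqrt(0 + (-71/19/120 + 4961/6441)) = sqrt(0 + (-71*120/19 + 4961/6441)) = sqrt(0 + (-8520/19 + 4961/6441)) = sqrt(0 - 2883319/6441) = sqrt(-2883319/6441) = I*sqrt(18571457679)/6441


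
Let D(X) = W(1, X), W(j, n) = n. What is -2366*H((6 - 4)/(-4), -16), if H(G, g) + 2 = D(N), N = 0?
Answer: 4732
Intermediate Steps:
D(X) = X
H(G, g) = -2 (H(G, g) = -2 + 0 = -2)
-2366*H((6 - 4)/(-4), -16) = -2366*(-2) = 4732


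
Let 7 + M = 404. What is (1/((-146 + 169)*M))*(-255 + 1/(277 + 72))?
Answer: -88994/3186719 ≈ -0.027927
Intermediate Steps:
M = 397 (M = -7 + 404 = 397)
(1/((-146 + 169)*M))*(-255 + 1/(277 + 72)) = (1/((-146 + 169)*397))*(-255 + 1/(277 + 72)) = ((1/397)/23)*(-255 + 1/349) = ((1/23)*(1/397))*(-255 + 1/349) = (1/9131)*(-88994/349) = -88994/3186719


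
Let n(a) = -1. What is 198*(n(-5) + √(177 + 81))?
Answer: -198 + 198*√258 ≈ 2982.4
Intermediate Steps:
198*(n(-5) + √(177 + 81)) = 198*(-1 + √(177 + 81)) = 198*(-1 + √258) = -198 + 198*√258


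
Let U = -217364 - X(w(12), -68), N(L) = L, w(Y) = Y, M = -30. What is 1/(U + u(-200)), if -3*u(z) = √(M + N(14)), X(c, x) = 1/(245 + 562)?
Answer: -141558088443/30769632512894777 + 868332*I/30769632512894777 ≈ -4.6006e-6 + 2.822e-11*I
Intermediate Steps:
X(c, x) = 1/807
U = -175412749/807 (U = -217364 - 1*1/807 = -217364 - 1/807 = -175412749/807 ≈ -2.1736e+5)
u(z) = -4*I/3 (u(z) = -√(-30 + 14)/3 = -4*I/3)
1/(U + u(-200)) = 1/(-175412749/807 - 4*I/3) = 651249*(-175412749/807 + 4*I/3)/30769632512894777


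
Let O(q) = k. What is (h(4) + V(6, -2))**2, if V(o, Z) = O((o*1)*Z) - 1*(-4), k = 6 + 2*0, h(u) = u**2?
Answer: 676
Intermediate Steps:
k = 6 (k = 6 + 0 = 6)
O(q) = 6
V(o, Z) = 10 (V(o, Z) = 6 - 1*(-4) = 6 + 4 = 10)
(h(4) + V(6, -2))**2 = (4**2 + 10)**2 = (16 + 10)**2 = 26**2 = 676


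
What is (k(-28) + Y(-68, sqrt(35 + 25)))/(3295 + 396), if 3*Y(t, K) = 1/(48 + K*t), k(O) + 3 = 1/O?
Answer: -182711/222146526 - 17*sqrt(15)/380822616 ≈ -0.00082265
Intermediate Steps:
k(O) = -3 + 1/O
Y(t, K) = 1/(3*(48 + K*t))
(k(-28) + Y(-68, sqrt(35 + 25)))/(3295 + 396) = ((-3 + 1/(-28)) + 1/(3*(48 + sqrt(35 + 25)*(-68))))/(3295 + 396) = ((-3 - 1/28) + 1/(3*(48 + sqrt(60)*(-68))))/3691 = (-85/28 + 1/(3*(48 + (2*sqrt(15))*(-68))))*(1/3691) = (-85/28 + 1/(3*(48 - 136*sqrt(15))))*(1/3691) = -85/103348 + 1/(11073*(48 - 136*sqrt(15)))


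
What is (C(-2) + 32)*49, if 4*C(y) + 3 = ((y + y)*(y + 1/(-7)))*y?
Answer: 5285/4 ≈ 1321.3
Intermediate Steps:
C(y) = -3/4 + y**2*(-1/7 + y)/2 (C(y) = -3/4 + (((y + y)*(y + 1/(-7)))*y)/4 = -3/4 + (((2*y)*(y - 1/7))*y)/4 = -3/4 + (((2*y)*(-1/7 + y))*y)/4 = -3/4 + ((2*y*(-1/7 + y))*y)/4 = -3/4 + (2*y**2*(-1/7 + y))/4 = -3/4 + y**2*(-1/7 + y)/2)
(C(-2) + 32)*49 = ((-3/4 + (1/2)*(-2)**3 - 1/14*(-2)**2) + 32)*49 = ((-3/4 + (1/2)*(-8) - 1/14*4) + 32)*49 = ((-3/4 - 4 - 2/7) + 32)*49 = (-141/28 + 32)*49 = (755/28)*49 = 5285/4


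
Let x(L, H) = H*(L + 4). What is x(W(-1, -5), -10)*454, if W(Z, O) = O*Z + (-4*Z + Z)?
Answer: -54480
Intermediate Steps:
W(Z, O) = -3*Z + O*Z (W(Z, O) = O*Z - 3*Z = -3*Z + O*Z)
x(L, H) = H*(4 + L)
x(W(-1, -5), -10)*454 = -10*(4 - (-3 - 5))*454 = -10*(4 - 1*(-8))*454 = -10*(4 + 8)*454 = -10*12*454 = -120*454 = -54480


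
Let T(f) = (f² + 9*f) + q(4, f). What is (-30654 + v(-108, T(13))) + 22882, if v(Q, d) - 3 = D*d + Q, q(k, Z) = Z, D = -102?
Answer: -38375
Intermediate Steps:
T(f) = f² + 10*f (T(f) = (f² + 9*f) + f = f² + 10*f)
v(Q, d) = 3 + Q - 102*d (v(Q, d) = 3 + (-102*d + Q) = 3 + (Q - 102*d) = 3 + Q - 102*d)
(-30654 + v(-108, T(13))) + 22882 = (-30654 + (3 - 108 - 1326*(10 + 13))) + 22882 = (-30654 + (3 - 108 - 1326*23)) + 22882 = (-30654 + (3 - 108 - 102*299)) + 22882 = (-30654 + (3 - 108 - 30498)) + 22882 = (-30654 - 30603) + 22882 = -61257 + 22882 = -38375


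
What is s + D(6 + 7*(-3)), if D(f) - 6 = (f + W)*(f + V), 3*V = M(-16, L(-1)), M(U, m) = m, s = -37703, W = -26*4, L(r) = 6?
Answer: -36150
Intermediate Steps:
W = -104
V = 2 (V = (⅓)*6 = 2)
D(f) = 6 + (-104 + f)*(2 + f) (D(f) = 6 + (f - 104)*(f + 2) = 6 + (-104 + f)*(2 + f))
s + D(6 + 7*(-3)) = -37703 + (-202 + (6 + 7*(-3))² - 102*(6 + 7*(-3))) = -37703 + (-202 + (6 - 21)² - 102*(6 - 21)) = -37703 + (-202 + (-15)² - 102*(-15)) = -37703 + (-202 + 225 + 1530) = -37703 + 1553 = -36150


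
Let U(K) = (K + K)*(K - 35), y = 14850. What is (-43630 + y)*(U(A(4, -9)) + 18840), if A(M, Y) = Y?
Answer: -565008960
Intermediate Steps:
U(K) = 2*K*(-35 + K) (U(K) = (2*K)*(-35 + K) = 2*K*(-35 + K))
(-43630 + y)*(U(A(4, -9)) + 18840) = (-43630 + 14850)*(2*(-9)*(-35 - 9) + 18840) = -28780*(2*(-9)*(-44) + 18840) = -28780*(792 + 18840) = -28780*19632 = -565008960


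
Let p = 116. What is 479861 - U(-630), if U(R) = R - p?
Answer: 480607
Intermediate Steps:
U(R) = -116 + R (U(R) = R - 1*116 = R - 116 = -116 + R)
479861 - U(-630) = 479861 - (-116 - 630) = 479861 - 1*(-746) = 479861 + 746 = 480607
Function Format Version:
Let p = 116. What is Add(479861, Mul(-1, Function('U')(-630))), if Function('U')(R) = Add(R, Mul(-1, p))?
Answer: 480607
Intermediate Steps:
Function('U')(R) = Add(-116, R) (Function('U')(R) = Add(R, Mul(-1, 116)) = Add(R, -116) = Add(-116, R))
Add(479861, Mul(-1, Function('U')(-630))) = Add(479861, Mul(-1, Add(-116, -630))) = Add(479861, Mul(-1, -746)) = Add(479861, 746) = 480607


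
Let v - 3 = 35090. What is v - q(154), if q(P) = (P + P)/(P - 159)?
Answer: 175773/5 ≈ 35155.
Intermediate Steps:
q(P) = 2*P/(-159 + P) (q(P) = (2*P)/(-159 + P) = 2*P/(-159 + P))
v = 35093 (v = 3 + 35090 = 35093)
v - q(154) = 35093 - 2*154/(-159 + 154) = 35093 - 2*154/(-5) = 35093 - 2*154*(-1)/5 = 35093 - 1*(-308/5) = 35093 + 308/5 = 175773/5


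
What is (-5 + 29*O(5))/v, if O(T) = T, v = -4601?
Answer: -140/4601 ≈ -0.030428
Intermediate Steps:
(-5 + 29*O(5))/v = (-5 + 29*5)/(-4601) = (-5 + 145)*(-1/4601) = 140*(-1/4601) = -140/4601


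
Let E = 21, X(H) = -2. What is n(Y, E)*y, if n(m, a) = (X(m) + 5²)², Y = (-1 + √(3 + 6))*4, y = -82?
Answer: -43378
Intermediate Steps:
Y = 8 (Y = (-1 + √9)*4 = (-1 + 3)*4 = 2*4 = 8)
n(m, a) = 529 (n(m, a) = (-2 + 5²)² = (-2 + 25)² = 23² = 529)
n(Y, E)*y = 529*(-82) = -43378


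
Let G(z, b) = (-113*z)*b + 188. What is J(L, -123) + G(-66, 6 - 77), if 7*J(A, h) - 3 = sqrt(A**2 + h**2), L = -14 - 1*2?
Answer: -3705307/7 + sqrt(15385)/7 ≈ -5.2931e+5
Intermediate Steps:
G(z, b) = 188 - 113*b*z (G(z, b) = -113*b*z + 188 = 188 - 113*b*z)
L = -16 (L = -14 - 2 = -16)
J(A, h) = 3/7 + sqrt(A**2 + h**2)/7
J(L, -123) + G(-66, 6 - 77) = (3/7 + sqrt((-16)**2 + (-123)**2)/7) + (188 - 113*(6 - 77)*(-66)) = (3/7 + sqrt(256 + 15129)/7) + (188 - 113*(-71)*(-66)) = (3/7 + sqrt(15385)/7) + (188 - 529518) = (3/7 + sqrt(15385)/7) - 529330 = -3705307/7 + sqrt(15385)/7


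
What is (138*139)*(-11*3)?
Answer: -633006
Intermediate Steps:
(138*139)*(-11*3) = 19182*(-33) = -633006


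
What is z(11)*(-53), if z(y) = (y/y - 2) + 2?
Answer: -53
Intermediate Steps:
z(y) = 1 (z(y) = (1 - 2) + 2 = -1 + 2 = 1)
z(11)*(-53) = 1*(-53) = -53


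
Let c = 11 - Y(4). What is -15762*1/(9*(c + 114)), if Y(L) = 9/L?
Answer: -21016/1473 ≈ -14.267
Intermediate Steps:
c = 35/4 (c = 11 - 9/4 = 35/4 ≈ 8.7500)
-15762*1/(9*(c + 114)) = -15762*1/(9*(35/4 + 114)) = -15762/((491/4)*9) = -15762/4419/4 = -15762*4/4419 = -21016/1473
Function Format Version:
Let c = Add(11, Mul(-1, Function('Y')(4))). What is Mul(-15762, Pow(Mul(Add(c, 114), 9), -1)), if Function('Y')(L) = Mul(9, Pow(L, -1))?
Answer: Rational(-21016, 1473) ≈ -14.267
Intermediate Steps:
c = Rational(35, 4) (c = Add(11, Mul(-1, Mul(9, Pow(4, -1)))) = Add(11, Mul(-1, Mul(9, Rational(1, 4)))) = Add(11, Mul(-1, Rational(9, 4))) = Add(11, Rational(-9, 4)) = Rational(35, 4) ≈ 8.7500)
Mul(-15762, Pow(Mul(Add(c, 114), 9), -1)) = Mul(-15762, Pow(Mul(Add(Rational(35, 4), 114), 9), -1)) = Mul(-15762, Pow(Mul(Rational(491, 4), 9), -1)) = Mul(-15762, Pow(Rational(4419, 4), -1)) = Mul(-15762, Rational(4, 4419)) = Rational(-21016, 1473)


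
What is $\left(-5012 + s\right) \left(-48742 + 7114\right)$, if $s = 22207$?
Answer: $-715793460$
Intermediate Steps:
$\left(-5012 + s\right) \left(-48742 + 7114\right) = \left(-5012 + 22207\right) \left(-48742 + 7114\right) = 17195 \left(-41628\right) = -715793460$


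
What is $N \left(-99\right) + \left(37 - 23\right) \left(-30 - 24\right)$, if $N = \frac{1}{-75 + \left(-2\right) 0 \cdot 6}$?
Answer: $- \frac{18867}{25} \approx -754.68$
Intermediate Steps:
$N = - \frac{1}{75}$ ($N = \frac{1}{-75 + 0 \cdot 6} = \frac{1}{-75 + 0} = \frac{1}{-75} = - \frac{1}{75} \approx -0.013333$)
$N \left(-99\right) + \left(37 - 23\right) \left(-30 - 24\right) = \left(- \frac{1}{75}\right) \left(-99\right) + \left(37 - 23\right) \left(-30 - 24\right) = \frac{33}{25} + 14 \left(-54\right) = \frac{33}{25} - 756 = - \frac{18867}{25}$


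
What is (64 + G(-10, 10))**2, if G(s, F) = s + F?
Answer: 4096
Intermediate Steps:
G(s, F) = F + s
(64 + G(-10, 10))**2 = (64 + (10 - 10))**2 = (64 + 0)**2 = 64**2 = 4096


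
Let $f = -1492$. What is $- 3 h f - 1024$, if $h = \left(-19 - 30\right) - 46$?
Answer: $-426244$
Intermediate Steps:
$h = -95$ ($h = -49 - 46 = -95$)
$- 3 h f - 1024 = \left(-3\right) \left(-95\right) \left(-1492\right) - 1024 = 285 \left(-1492\right) - 1024 = -425220 - 1024 = -426244$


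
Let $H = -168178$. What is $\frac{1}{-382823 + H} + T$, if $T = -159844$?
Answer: $- \frac{88074203845}{551001} \approx -1.5984 \cdot 10^{5}$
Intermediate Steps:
$\frac{1}{-382823 + H} + T = \frac{1}{-382823 - 168178} - 159844 = \frac{1}{-551001} - 159844 = - \frac{1}{551001} - 159844 = - \frac{88074203845}{551001}$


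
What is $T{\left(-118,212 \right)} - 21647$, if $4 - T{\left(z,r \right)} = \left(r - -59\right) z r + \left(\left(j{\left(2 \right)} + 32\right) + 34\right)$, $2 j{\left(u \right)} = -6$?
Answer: $6757630$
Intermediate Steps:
$j{\left(u \right)} = -3$ ($j{\left(u \right)} = \frac{1}{2} \left(-6\right) = -3$)
$T{\left(z,r \right)} = -59 - r z \left(59 + r\right)$ ($T{\left(z,r \right)} = 4 - \left(\left(r - -59\right) z r + \left(\left(-3 + 32\right) + 34\right)\right) = 4 - \left(\left(r + 59\right) z r + \left(29 + 34\right)\right) = 4 - \left(\left(59 + r\right) z r + 63\right) = 4 - \left(z \left(59 + r\right) r + 63\right) = 4 - \left(r z \left(59 + r\right) + 63\right) = 4 - \left(63 + r z \left(59 + r\right)\right) = -59 - r z \left(59 + r\right)$)
$T{\left(-118,212 \right)} - 21647 = \left(-59 - - 118 \cdot 212^{2} - 12508 \left(-118\right)\right) - 21647 = \left(-59 - \left(-118\right) 44944 + 1475944\right) - 21647 = \left(-59 + 5303392 + 1475944\right) - 21647 = 6779277 - 21647 = 6757630$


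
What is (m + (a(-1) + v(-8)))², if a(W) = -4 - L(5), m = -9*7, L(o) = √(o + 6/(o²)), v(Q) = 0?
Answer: (335 + √131)²/25 ≈ 4801.0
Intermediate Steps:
L(o) = √(o + 6/o²)
m = -63
a(W) = -4 - √131/5 (a(W) = -4 - √(5 + 6/5²) = -4 - √(5 + 6*(1/25)) = -4 - √(5 + 6/25) = -4 - √(131/25) = -4 - √131/5)
(m + (a(-1) + v(-8)))² = (-63 + ((-4 - √131/5) + 0))² = (-63 + (-4 - √131/5))² = (-67 - √131/5)²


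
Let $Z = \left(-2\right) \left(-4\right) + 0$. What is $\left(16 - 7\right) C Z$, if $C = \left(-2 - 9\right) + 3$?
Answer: $-576$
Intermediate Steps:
$Z = 8$ ($Z = 8 + 0 = 8$)
$C = -8$ ($C = -11 + 3 = -8$)
$\left(16 - 7\right) C Z = \left(16 - 7\right) \left(-8\right) 8 = 9 \left(-8\right) 8 = \left(-72\right) 8 = -576$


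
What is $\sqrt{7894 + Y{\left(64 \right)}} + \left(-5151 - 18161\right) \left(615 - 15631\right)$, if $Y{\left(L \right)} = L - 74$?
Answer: $350052992 + 6 \sqrt{219} \approx 3.5005 \cdot 10^{8}$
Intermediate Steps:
$Y{\left(L \right)} = -74 + L$ ($Y{\left(L \right)} = L - 74 = -74 + L$)
$\sqrt{7894 + Y{\left(64 \right)}} + \left(-5151 - 18161\right) \left(615 - 15631\right) = \sqrt{7894 + \left(-74 + 64\right)} + \left(-5151 - 18161\right) \left(615 - 15631\right) = \sqrt{7894 - 10} - -350052992 = \sqrt{7884} + 350052992 = 6 \sqrt{219} + 350052992 = 350052992 + 6 \sqrt{219}$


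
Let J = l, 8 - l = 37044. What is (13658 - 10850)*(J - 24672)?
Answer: -173276064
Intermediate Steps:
l = -37036 (l = 8 - 1*37044 = 8 - 37044 = -37036)
J = -37036
(13658 - 10850)*(J - 24672) = (13658 - 10850)*(-37036 - 24672) = 2808*(-61708) = -173276064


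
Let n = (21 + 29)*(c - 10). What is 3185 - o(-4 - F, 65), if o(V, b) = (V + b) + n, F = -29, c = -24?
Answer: 4795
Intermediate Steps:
n = -1700 (n = (21 + 29)*(-24 - 10) = 50*(-34) = -1700)
o(V, b) = -1700 + V + b (o(V, b) = (V + b) - 1700 = -1700 + V + b)
3185 - o(-4 - F, 65) = 3185 - (-1700 + (-4 - 1*(-29)) + 65) = 3185 - (-1700 + (-4 + 29) + 65) = 3185 - (-1700 + 25 + 65) = 3185 - 1*(-1610) = 3185 + 1610 = 4795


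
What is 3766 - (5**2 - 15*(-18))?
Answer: 3471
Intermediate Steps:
3766 - (5**2 - 15*(-18)) = 3766 - (25 + 270) = 3766 - 1*295 = 3766 - 295 = 3471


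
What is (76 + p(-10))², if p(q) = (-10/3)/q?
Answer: 52441/9 ≈ 5826.8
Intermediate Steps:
p(q) = -10/(3*q) (p(q) = (-10*⅓)/q = -10/(3*q))
(76 + p(-10))² = (76 - 10/3/(-10))² = (76 - 10/3*(-⅒))² = (76 + ⅓)² = (229/3)² = 52441/9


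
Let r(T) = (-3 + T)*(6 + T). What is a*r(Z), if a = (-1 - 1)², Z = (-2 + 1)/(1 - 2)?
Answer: -56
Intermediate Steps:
Z = 1 (Z = -1/(-1) = -1*(-1) = 1)
a = 4 (a = (-2)² = 4)
a*r(Z) = 4*(-18 + 1² + 3*1) = 4*(-18 + 1 + 3) = 4*(-14) = -56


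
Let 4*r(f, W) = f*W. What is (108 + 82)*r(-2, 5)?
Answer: -475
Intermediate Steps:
r(f, W) = W*f/4 (r(f, W) = (f*W)/4 = (W*f)/4 = W*f/4)
(108 + 82)*r(-2, 5) = (108 + 82)*((¼)*5*(-2)) = 190*(-5/2) = -475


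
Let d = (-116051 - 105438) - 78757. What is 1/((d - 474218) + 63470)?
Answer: -1/710994 ≈ -1.4065e-6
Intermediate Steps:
d = -300246 (d = -221489 - 78757 = -300246)
1/((d - 474218) + 63470) = 1/((-300246 - 474218) + 63470) = 1/(-774464 + 63470) = 1/(-710994) = -1/710994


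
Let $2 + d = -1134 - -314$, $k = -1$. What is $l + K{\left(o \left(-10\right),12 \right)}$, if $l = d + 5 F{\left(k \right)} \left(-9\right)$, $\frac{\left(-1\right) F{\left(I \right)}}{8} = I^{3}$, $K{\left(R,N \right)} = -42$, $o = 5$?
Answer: $-1224$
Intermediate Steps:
$F{\left(I \right)} = - 8 I^{3}$
$d = -822$ ($d = -2 - 820 = -822$)
$l = -1182$ ($l = -822 + 5 \left(- 8 \left(-1\right)^{3}\right) \left(-9\right) = -822 + 5 \left(\left(-8\right) \left(-1\right)\right) \left(-9\right) = -822 + 5 \cdot 8 \left(-9\right) = -822 + 40 \left(-9\right) = -822 - 360 = -1182$)
$l + K{\left(o \left(-10\right),12 \right)} = -1182 - 42 = -1224$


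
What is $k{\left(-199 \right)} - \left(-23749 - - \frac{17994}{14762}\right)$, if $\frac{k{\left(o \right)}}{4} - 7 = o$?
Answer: $\frac{169613764}{7381} \approx 22980.0$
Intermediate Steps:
$k{\left(o \right)} = 28 + 4 o$
$k{\left(-199 \right)} - \left(-23749 - - \frac{17994}{14762}\right) = \left(28 + 4 \left(-199\right)\right) - \left(-23749 - - \frac{17994}{14762}\right) = \left(28 - 796\right) - \left(-23749 - \left(-17994\right) \frac{1}{14762}\right) = -768 - \left(-23749 - - \frac{8997}{7381}\right) = -768 - \left(-23749 + \frac{8997}{7381}\right) = -768 - - \frac{175282372}{7381} = -768 + \frac{175282372}{7381} = \frac{169613764}{7381}$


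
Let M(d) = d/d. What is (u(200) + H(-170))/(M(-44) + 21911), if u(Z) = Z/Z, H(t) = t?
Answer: -169/21912 ≈ -0.0077127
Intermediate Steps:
M(d) = 1
u(Z) = 1
(u(200) + H(-170))/(M(-44) + 21911) = (1 - 170)/(1 + 21911) = -169/21912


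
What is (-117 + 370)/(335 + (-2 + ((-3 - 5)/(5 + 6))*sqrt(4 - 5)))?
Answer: 10194129/13417633 + 22264*I/13417633 ≈ 0.75976 + 0.0016593*I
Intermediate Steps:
(-117 + 370)/(335 + (-2 + ((-3 - 5)/(5 + 6))*sqrt(4 - 5))) = 253/(335 + (-2 + (-8/11)*sqrt(-1))) = 253/(335 + (-2 + (-8*1/11)*I)) = 253/(335 + (-2 - 8*I/11)) = 253/(333 - 8*I/11) = (121*(333 + 8*I/11)/13417633)*253 = 30613*(333 + 8*I/11)/13417633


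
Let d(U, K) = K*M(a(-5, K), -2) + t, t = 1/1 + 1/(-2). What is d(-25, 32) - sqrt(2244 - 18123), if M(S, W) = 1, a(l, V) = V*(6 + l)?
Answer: 65/2 - I*sqrt(15879) ≈ 32.5 - 126.01*I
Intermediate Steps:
t = 1/2 (t = 1*1 + 1*(-1/2) = 1 - 1/2 = 1/2 ≈ 0.50000)
d(U, K) = 1/2 + K (d(U, K) = K*1 + 1/2 = K + 1/2 = 1/2 + K)
d(-25, 32) - sqrt(2244 - 18123) = (1/2 + 32) - sqrt(2244 - 18123) = 65/2 - sqrt(-15879) = 65/2 - I*sqrt(15879)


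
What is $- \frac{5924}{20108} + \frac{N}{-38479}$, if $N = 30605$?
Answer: $- \frac{210838734}{193433933} \approx -1.09$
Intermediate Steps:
$- \frac{5924}{20108} + \frac{N}{-38479} = - \frac{5924}{20108} + \frac{30605}{-38479} = \left(-5924\right) \frac{1}{20108} + 30605 \left(- \frac{1}{38479}\right) = - \frac{1481}{5027} - \frac{30605}{38479} = - \frac{210838734}{193433933}$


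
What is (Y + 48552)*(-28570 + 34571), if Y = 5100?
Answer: 321965652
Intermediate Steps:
(Y + 48552)*(-28570 + 34571) = (5100 + 48552)*(-28570 + 34571) = 53652*6001 = 321965652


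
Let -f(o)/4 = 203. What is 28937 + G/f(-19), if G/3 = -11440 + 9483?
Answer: 23502715/812 ≈ 28944.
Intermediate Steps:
f(o) = -812 (f(o) = -4*203 = -812)
G = -5871 (G = 3*(-11440 + 9483) = 3*(-1957) = -5871)
28937 + G/f(-19) = 28937 - 5871/(-812) = 28937 - 5871*(-1/812) = 28937 + 5871/812 = 23502715/812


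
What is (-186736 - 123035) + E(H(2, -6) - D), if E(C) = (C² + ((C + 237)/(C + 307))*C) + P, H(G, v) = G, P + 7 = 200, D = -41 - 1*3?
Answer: -108521068/353 ≈ -3.0743e+5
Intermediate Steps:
D = -44 (D = -41 - 3 = -44)
P = 193 (P = -7 + 200 = 193)
E(C) = 193 + C² + C*(237 + C)/(307 + C) (E(C) = (C² + ((C + 237)/(C + 307))*C) + 193 = (C² + ((237 + C)/(307 + C))*C) + 193 = (C² + C*(237 + C)/(307 + C)) + 193 = 193 + C² + C*(237 + C)/(307 + C))
(-186736 - 123035) + E(H(2, -6) - D) = (-186736 - 123035) + (59251 + (2 - 1*(-44))³ + 308*(2 - 1*(-44))² + 430*(2 - 1*(-44)))/(307 + (2 - 1*(-44))) = -309771 + (59251 + (2 + 44)³ + 308*(2 + 44)² + 430*(2 + 44))/(307 + (2 + 44)) = -309771 + (59251 + 46³ + 308*46² + 430*46)/(307 + 46) = -309771 + (59251 + 97336 + 308*2116 + 19780)/353 = -309771 + (59251 + 97336 + 651728 + 19780)/353 = -309771 + (1/353)*828095 = -309771 + 828095/353 = -108521068/353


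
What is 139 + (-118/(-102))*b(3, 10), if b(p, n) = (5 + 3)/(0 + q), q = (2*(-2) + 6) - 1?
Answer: 7561/51 ≈ 148.25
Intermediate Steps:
q = 1 (q = (-4 + 6) - 1 = 2 - 1 = 1)
b(p, n) = 8 (b(p, n) = (5 + 3)/(0 + 1) = 8/1 = 8*1 = 8)
139 + (-118/(-102))*b(3, 10) = 139 - 118/(-102)*8 = 139 - 118*(-1/102)*8 = 139 + (59/51)*8 = 139 + 472/51 = 7561/51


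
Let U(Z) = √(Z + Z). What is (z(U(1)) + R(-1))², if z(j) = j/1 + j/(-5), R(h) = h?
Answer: 57/25 - 8*√2/5 ≈ 0.017258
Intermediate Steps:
U(Z) = √2*√Z (U(Z) = √(2*Z) = √2*√Z)
z(j) = 4*j/5 (z(j) = j*1 + j*(-⅕) = j - j/5 = 4*j/5)
(z(U(1)) + R(-1))² = (4*(√2*√1)/5 - 1)² = (4*(√2*1)/5 - 1)² = (4*√2/5 - 1)² = (-1 + 4*√2/5)²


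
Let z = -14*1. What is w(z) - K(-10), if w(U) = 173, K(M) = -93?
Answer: 266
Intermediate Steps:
z = -14
w(z) - K(-10) = 173 - 1*(-93) = 173 + 93 = 266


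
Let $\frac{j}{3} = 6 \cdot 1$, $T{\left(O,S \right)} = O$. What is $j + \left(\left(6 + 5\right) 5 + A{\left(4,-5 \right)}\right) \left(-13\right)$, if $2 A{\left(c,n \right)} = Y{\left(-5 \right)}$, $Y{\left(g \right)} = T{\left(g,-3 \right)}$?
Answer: $- \frac{1329}{2} \approx -664.5$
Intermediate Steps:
$j = 18$ ($j = 3 \cdot 6 \cdot 1 = 3 \cdot 6 = 18$)
$Y{\left(g \right)} = g$
$A{\left(c,n \right)} = - \frac{5}{2}$ ($A{\left(c,n \right)} = \frac{1}{2} \left(-5\right) = - \frac{5}{2}$)
$j + \left(\left(6 + 5\right) 5 + A{\left(4,-5 \right)}\right) \left(-13\right) = 18 + \left(\left(6 + 5\right) 5 - \frac{5}{2}\right) \left(-13\right) = 18 + \left(11 \cdot 5 - \frac{5}{2}\right) \left(-13\right) = 18 + \left(55 - \frac{5}{2}\right) \left(-13\right) = 18 + \frac{105}{2} \left(-13\right) = 18 - \frac{1365}{2} = - \frac{1329}{2}$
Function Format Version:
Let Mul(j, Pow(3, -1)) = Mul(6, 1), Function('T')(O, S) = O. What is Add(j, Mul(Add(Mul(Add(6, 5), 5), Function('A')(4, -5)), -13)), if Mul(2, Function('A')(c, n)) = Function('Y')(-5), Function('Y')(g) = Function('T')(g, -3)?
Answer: Rational(-1329, 2) ≈ -664.50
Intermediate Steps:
j = 18 (j = Mul(3, Mul(6, 1)) = Mul(3, 6) = 18)
Function('Y')(g) = g
Function('A')(c, n) = Rational(-5, 2) (Function('A')(c, n) = Mul(Rational(1, 2), -5) = Rational(-5, 2))
Add(j, Mul(Add(Mul(Add(6, 5), 5), Function('A')(4, -5)), -13)) = Add(18, Mul(Add(Mul(Add(6, 5), 5), Rational(-5, 2)), -13)) = Add(18, Mul(Add(Mul(11, 5), Rational(-5, 2)), -13)) = Add(18, Mul(Add(55, Rational(-5, 2)), -13)) = Add(18, Mul(Rational(105, 2), -13)) = Add(18, Rational(-1365, 2)) = Rational(-1329, 2)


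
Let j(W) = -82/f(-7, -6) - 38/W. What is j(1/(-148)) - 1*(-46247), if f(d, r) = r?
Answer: 155654/3 ≈ 51885.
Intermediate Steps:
j(W) = 41/3 - 38/W (j(W) = -82/(-6) - 38/W = -82*(-1/6) - 38/W = 41/3 - 38/W)
j(1/(-148)) - 1*(-46247) = (41/3 - 38/(1/(-148))) - 1*(-46247) = (41/3 - 38/(-1/148)) + 46247 = (41/3 - 38*(-148)) + 46247 = (41/3 + 5624) + 46247 = 16913/3 + 46247 = 155654/3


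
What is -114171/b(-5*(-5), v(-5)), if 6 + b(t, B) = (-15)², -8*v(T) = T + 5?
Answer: -38057/73 ≈ -521.33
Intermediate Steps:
v(T) = -5/8 - T/8 (v(T) = -(T + 5)/8 = -(5 + T)/8 = -5/8 - T/8)
b(t, B) = 219 (b(t, B) = -6 + (-15)² = -6 + 225 = 219)
-114171/b(-5*(-5), v(-5)) = -114171/219 = -114171*1/219 = -38057/73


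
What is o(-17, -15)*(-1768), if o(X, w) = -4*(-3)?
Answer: -21216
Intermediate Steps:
o(X, w) = 12
o(-17, -15)*(-1768) = 12*(-1768) = -21216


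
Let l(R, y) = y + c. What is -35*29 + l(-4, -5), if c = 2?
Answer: -1018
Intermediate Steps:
l(R, y) = 2 + y (l(R, y) = y + 2 = 2 + y)
-35*29 + l(-4, -5) = -35*29 + (2 - 5) = -1015 - 3 = -1018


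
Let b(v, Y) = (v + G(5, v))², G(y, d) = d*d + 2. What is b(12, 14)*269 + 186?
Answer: 6715502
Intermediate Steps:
G(y, d) = 2 + d² (G(y, d) = d² + 2 = 2 + d²)
b(v, Y) = (2 + v + v²)² (b(v, Y) = (v + (2 + v²))² = (2 + v + v²)²)
b(12, 14)*269 + 186 = (2 + 12 + 12²)²*269 + 186 = (2 + 12 + 144)²*269 + 186 = 158²*269 + 186 = 24964*269 + 186 = 6715316 + 186 = 6715502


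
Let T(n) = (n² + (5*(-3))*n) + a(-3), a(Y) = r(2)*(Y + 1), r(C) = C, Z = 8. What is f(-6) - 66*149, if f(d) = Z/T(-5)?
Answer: -118007/12 ≈ -9833.9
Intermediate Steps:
a(Y) = 2 + 2*Y (a(Y) = 2*(Y + 1) = 2*(1 + Y) = 2 + 2*Y)
T(n) = -4 + n² - 15*n (T(n) = (n² + (5*(-3))*n) + (2 + 2*(-3)) = (n² - 15*n) + (2 - 6) = (n² - 15*n) - 4 = -4 + n² - 15*n)
f(d) = 1/12 (f(d) = 8/(-4 + (-5)² - 15*(-5)) = 8/(-4 + 25 + 75) = 8/96 = 8*(1/96) = 1/12)
f(-6) - 66*149 = 1/12 - 66*149 = 1/12 - 9834 = -118007/12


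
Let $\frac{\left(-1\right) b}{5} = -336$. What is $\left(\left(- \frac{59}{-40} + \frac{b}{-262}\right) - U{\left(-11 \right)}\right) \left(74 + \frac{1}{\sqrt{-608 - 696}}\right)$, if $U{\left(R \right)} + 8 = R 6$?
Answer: $\frac{13389893}{2620} - \frac{361889 i \sqrt{326}}{3416480} \approx 5110.6 - 1.9125 i$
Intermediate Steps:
$b = 1680$ ($b = \left(-5\right) \left(-336\right) = 1680$)
$U{\left(R \right)} = -8 + 6 R$ ($U{\left(R \right)} = -8 + R 6 = -8 + 6 R$)
$\left(\left(- \frac{59}{-40} + \frac{b}{-262}\right) - U{\left(-11 \right)}\right) \left(74 + \frac{1}{\sqrt{-608 - 696}}\right) = \left(\left(- \frac{59}{-40} + \frac{1680}{-262}\right) - \left(-8 + 6 \left(-11\right)\right)\right) \left(74 + \frac{1}{\sqrt{-608 - 696}}\right) = \left(\left(\left(-59\right) \left(- \frac{1}{40}\right) + 1680 \left(- \frac{1}{262}\right)\right) - \left(-8 - 66\right)\right) \left(74 + \frac{1}{\sqrt{-1304}}\right) = \left(\left(\frac{59}{40} - \frac{840}{131}\right) - -74\right) \left(74 + \frac{1}{2 i \sqrt{326}}\right) = \left(- \frac{25871}{5240} + 74\right) \left(74 - \frac{i \sqrt{326}}{652}\right) = \frac{361889 \left(74 - \frac{i \sqrt{326}}{652}\right)}{5240} = \frac{13389893}{2620} - \frac{361889 i \sqrt{326}}{3416480}$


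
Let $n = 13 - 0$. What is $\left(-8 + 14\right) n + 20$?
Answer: $98$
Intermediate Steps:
$n = 13$ ($n = 13 + 0 = 13$)
$\left(-8 + 14\right) n + 20 = \left(-8 + 14\right) 13 + 20 = 6 \cdot 13 + 20 = 78 + 20 = 98$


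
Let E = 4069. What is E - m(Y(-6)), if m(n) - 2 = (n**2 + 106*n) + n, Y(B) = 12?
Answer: 2639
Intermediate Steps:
m(n) = 2 + n**2 + 107*n (m(n) = 2 + ((n**2 + 106*n) + n) = 2 + (n**2 + 107*n) = 2 + n**2 + 107*n)
E - m(Y(-6)) = 4069 - (2 + 12**2 + 107*12) = 4069 - (2 + 144 + 1284) = 4069 - 1*1430 = 4069 - 1430 = 2639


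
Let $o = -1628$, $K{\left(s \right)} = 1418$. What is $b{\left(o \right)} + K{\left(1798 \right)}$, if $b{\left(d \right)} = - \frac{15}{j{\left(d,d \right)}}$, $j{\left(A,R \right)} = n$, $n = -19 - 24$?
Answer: $\frac{60989}{43} \approx 1418.3$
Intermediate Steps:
$n = -43$ ($n = -19 - 24 = -43$)
$j{\left(A,R \right)} = -43$
$b{\left(d \right)} = \frac{15}{43}$ ($b{\left(d \right)} = - \frac{15}{-43} = \left(-15\right) \left(- \frac{1}{43}\right) = \frac{15}{43}$)
$b{\left(o \right)} + K{\left(1798 \right)} = \frac{15}{43} + 1418 = \frac{60989}{43}$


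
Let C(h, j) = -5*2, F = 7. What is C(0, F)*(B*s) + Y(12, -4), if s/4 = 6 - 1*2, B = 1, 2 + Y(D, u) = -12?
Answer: -174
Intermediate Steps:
Y(D, u) = -14 (Y(D, u) = -2 - 12 = -14)
s = 16 (s = 4*(6 - 1*2) = 4*(6 - 2) = 4*4 = 16)
C(h, j) = -10
C(0, F)*(B*s) + Y(12, -4) = -10*16 - 14 = -160 - 14 = -174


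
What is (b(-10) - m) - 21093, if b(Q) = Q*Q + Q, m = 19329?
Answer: -40332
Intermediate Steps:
b(Q) = Q + Q² (b(Q) = Q² + Q = Q + Q²)
(b(-10) - m) - 21093 = (-10*(1 - 10) - 1*19329) - 21093 = (-10*(-9) - 19329) - 21093 = (90 - 19329) - 21093 = -19239 - 21093 = -40332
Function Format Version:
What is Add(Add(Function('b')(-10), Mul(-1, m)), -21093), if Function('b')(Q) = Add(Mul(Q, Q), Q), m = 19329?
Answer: -40332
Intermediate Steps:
Function('b')(Q) = Add(Q, Pow(Q, 2)) (Function('b')(Q) = Add(Pow(Q, 2), Q) = Add(Q, Pow(Q, 2)))
Add(Add(Function('b')(-10), Mul(-1, m)), -21093) = Add(Add(Mul(-10, Add(1, -10)), Mul(-1, 19329)), -21093) = Add(Add(Mul(-10, -9), -19329), -21093) = Add(Add(90, -19329), -21093) = Add(-19239, -21093) = -40332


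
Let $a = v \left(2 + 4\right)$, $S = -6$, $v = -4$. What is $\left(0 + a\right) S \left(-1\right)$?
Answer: $-144$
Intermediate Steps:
$a = -24$ ($a = - 4 \left(2 + 4\right) = \left(-4\right) 6 = -24$)
$\left(0 + a\right) S \left(-1\right) = \left(0 - 24\right) \left(\left(-6\right) \left(-1\right)\right) = \left(-24\right) 6 = -144$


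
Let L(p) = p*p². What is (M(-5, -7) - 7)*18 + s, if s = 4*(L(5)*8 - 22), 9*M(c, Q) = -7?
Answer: 3772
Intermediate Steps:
L(p) = p³
M(c, Q) = -7/9 (M(c, Q) = (⅑)*(-7) = -7/9)
s = 3912 (s = 4*(5³*8 - 22) = 4*(125*8 - 22) = 4*(1000 - 22) = 4*978 = 3912)
(M(-5, -7) - 7)*18 + s = (-7/9 - 7)*18 + 3912 = -70/9*18 + 3912 = -140 + 3912 = 3772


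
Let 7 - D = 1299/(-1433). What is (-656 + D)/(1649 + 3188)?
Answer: -132674/990203 ≈ -0.13399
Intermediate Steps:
D = 11330/1433 (D = 7 - 1299/(-1433) = 7 - 1299*(-1)/1433 = 7 - 1*(-1299/1433) = 7 + 1299/1433 = 11330/1433 ≈ 7.9065)
(-656 + D)/(1649 + 3188) = (-656 + 11330/1433)/(1649 + 3188) = -928718/1433/4837 = -928718/1433*1/4837 = -132674/990203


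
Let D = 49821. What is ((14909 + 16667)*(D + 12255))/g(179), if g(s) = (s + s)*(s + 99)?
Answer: 490027944/24881 ≈ 19695.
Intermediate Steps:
g(s) = 2*s*(99 + s) (g(s) = (2*s)*(99 + s) = 2*s*(99 + s))
((14909 + 16667)*(D + 12255))/g(179) = ((14909 + 16667)*(49821 + 12255))/((2*179*(99 + 179))) = (31576*62076)/((2*179*278)) = 1960111776/99524 = 1960111776*(1/99524) = 490027944/24881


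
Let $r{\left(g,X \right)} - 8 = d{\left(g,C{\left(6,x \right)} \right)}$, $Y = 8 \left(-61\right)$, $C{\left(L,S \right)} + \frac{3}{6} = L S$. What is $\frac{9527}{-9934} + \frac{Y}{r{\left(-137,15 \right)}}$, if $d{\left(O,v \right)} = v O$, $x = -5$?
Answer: $- \frac{89465155}{83177382} \approx -1.0756$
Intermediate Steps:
$C{\left(L,S \right)} = - \frac{1}{2} + L S$
$Y = -488$
$d{\left(O,v \right)} = O v$
$r{\left(g,X \right)} = 8 - \frac{61 g}{2}$ ($r{\left(g,X \right)} = 8 + g \left(- \frac{1}{2} + 6 \left(-5\right)\right) = 8 + g \left(- \frac{1}{2} - 30\right) = 8 + g \left(- \frac{61}{2}\right) = 8 - \frac{61 g}{2}$)
$\frac{9527}{-9934} + \frac{Y}{r{\left(-137,15 \right)}} = \frac{9527}{-9934} - \frac{488}{8 - - \frac{8357}{2}} = 9527 \left(- \frac{1}{9934}\right) - \frac{488}{8 + \frac{8357}{2}} = - \frac{9527}{9934} - \frac{488}{\frac{8373}{2}} = - \frac{9527}{9934} - \frac{976}{8373} = - \frac{89465155}{83177382}$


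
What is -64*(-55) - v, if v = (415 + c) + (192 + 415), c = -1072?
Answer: 3570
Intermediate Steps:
v = -50 (v = (415 - 1072) + (192 + 415) = -657 + 607 = -50)
-64*(-55) - v = -64*(-55) - 1*(-50) = 3520 + 50 = 3570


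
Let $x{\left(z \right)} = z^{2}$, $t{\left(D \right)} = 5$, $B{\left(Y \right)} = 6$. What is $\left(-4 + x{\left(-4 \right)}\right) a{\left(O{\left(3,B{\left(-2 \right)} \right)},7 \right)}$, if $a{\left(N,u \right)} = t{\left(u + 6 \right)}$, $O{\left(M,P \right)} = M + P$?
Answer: $60$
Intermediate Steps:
$a{\left(N,u \right)} = 5$
$\left(-4 + x{\left(-4 \right)}\right) a{\left(O{\left(3,B{\left(-2 \right)} \right)},7 \right)} = \left(-4 + \left(-4\right)^{2}\right) 5 = \left(-4 + 16\right) 5 = 12 \cdot 5 = 60$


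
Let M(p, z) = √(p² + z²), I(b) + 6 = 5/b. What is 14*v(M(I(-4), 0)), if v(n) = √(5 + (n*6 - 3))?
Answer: 7*√182 ≈ 94.435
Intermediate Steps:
I(b) = -6 + 5/b
v(n) = √(2 + 6*n) (v(n) = √(5 + (6*n - 3)) = √(5 + (-3 + 6*n)) = √(2 + 6*n))
14*v(M(I(-4), 0)) = 14*√(2 + 6*√((-6 + 5/(-4))² + 0²)) = 14*√(2 + 6*√((-6 + 5*(-¼))² + 0)) = 14*√(2 + 6*√((-6 - 5/4)² + 0)) = 14*√(2 + 6*√((-29/4)² + 0)) = 14*√(2 + 6*√(841/16 + 0)) = 14*√(2 + 6*√(841/16)) = 14*√(2 + 6*(29/4)) = 14*√(2 + 87/2) = 14*√(91/2) = 14*(√182/2) = 7*√182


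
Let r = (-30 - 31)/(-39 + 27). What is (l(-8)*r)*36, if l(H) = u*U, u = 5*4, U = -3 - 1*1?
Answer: -14640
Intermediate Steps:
r = 61/12 (r = -61/(-12) = -61*(-1/12) = 61/12 ≈ 5.0833)
U = -4 (U = -3 - 1 = -4)
u = 20
l(H) = -80 (l(H) = 20*(-4) = -80)
(l(-8)*r)*36 = -80*61/12*36 = -1220/3*36 = -14640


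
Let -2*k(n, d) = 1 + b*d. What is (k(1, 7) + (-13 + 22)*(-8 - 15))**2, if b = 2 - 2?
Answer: 172225/4 ≈ 43056.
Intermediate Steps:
b = 0
k(n, d) = -1/2 (k(n, d) = -(1 + 0*d)/2 = -(1 + 0)/2 = -1/2*1 = -1/2)
(k(1, 7) + (-13 + 22)*(-8 - 15))**2 = (-1/2 + (-13 + 22)*(-8 - 15))**2 = (-1/2 + 9*(-23))**2 = (-1/2 - 207)**2 = (-415/2)**2 = 172225/4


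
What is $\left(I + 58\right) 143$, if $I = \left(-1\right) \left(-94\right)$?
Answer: $21736$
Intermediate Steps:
$I = 94$
$\left(I + 58\right) 143 = \left(94 + 58\right) 143 = 152 \cdot 143 = 21736$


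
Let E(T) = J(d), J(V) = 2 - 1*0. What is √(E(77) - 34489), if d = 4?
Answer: I*√34487 ≈ 185.71*I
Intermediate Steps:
J(V) = 2 (J(V) = 2 + 0 = 2)
E(T) = 2
√(E(77) - 34489) = √(2 - 34489) = √(-34487) = I*√34487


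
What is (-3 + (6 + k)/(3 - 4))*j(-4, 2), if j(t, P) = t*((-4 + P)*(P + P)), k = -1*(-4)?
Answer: -416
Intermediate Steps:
k = 4
j(t, P) = 2*P*t*(-4 + P) (j(t, P) = t*((-4 + P)*(2*P)) = t*(2*P*(-4 + P)) = 2*P*t*(-4 + P))
(-3 + (6 + k)/(3 - 4))*j(-4, 2) = (-3 + (6 + 4)/(3 - 4))*(2*2*(-4)*(-4 + 2)) = (-3 + 10/(-1))*(2*2*(-4)*(-2)) = (-3 + 10*(-1))*32 = (-3 - 10)*32 = -13*32 = -416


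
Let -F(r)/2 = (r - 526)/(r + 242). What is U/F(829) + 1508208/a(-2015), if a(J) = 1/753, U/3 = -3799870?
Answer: 116738573409/101 ≈ 1.1558e+9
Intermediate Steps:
U = -11399610 (U = 3*(-3799870) = -11399610)
F(r) = -2*(-526 + r)/(242 + r) (F(r) = -2*(r - 526)/(r + 242) = -2*(-526 + r)/(242 + r))
a(J) = 1/753
U/F(829) + 1508208/a(-2015) = -11399610*(242 + 829)/(2*(526 - 1*829)) + 1508208/(1/753) = -11399610*1071/(2*(526 - 829)) + 1508208*753 = -11399610/(2*(1/1071)*(-303)) + 1135680624 = -11399610/(-202/357) + 1135680624 = -11399610*(-357/202) + 1135680624 = 2034830385/101 + 1135680624 = 116738573409/101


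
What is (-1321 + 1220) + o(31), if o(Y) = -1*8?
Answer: -109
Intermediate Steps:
o(Y) = -8
(-1321 + 1220) + o(31) = (-1321 + 1220) - 8 = -101 - 8 = -109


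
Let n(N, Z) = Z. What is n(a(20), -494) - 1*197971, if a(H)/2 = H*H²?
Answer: -198465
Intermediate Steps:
a(H) = 2*H³ (a(H) = 2*(H*H²) = 2*H³)
n(a(20), -494) - 1*197971 = -494 - 1*197971 = -494 - 197971 = -198465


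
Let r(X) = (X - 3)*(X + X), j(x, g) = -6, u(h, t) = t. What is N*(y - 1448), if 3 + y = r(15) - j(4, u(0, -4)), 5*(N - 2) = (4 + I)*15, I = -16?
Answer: 36890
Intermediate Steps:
N = -34 (N = 2 + ((4 - 16)*15)/5 = 2 + (-12*15)/5 = 2 + (1/5)*(-180) = 2 - 36 = -34)
r(X) = 2*X*(-3 + X) (r(X) = (-3 + X)*(2*X) = 2*X*(-3 + X))
y = 363 (y = -3 + (2*15*(-3 + 15) - 1*(-6)) = -3 + (2*15*12 + 6) = -3 + (360 + 6) = -3 + 366 = 363)
N*(y - 1448) = -34*(363 - 1448) = -34*(-1085) = 36890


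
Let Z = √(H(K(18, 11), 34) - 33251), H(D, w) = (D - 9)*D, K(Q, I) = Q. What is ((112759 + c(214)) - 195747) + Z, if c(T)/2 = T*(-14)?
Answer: -88980 + I*√33089 ≈ -88980.0 + 181.9*I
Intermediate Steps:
c(T) = -28*T (c(T) = 2*(T*(-14)) = 2*(-14*T) = -28*T)
H(D, w) = D*(-9 + D) (H(D, w) = (-9 + D)*D = D*(-9 + D))
Z = I*√33089 (Z = √(18*(-9 + 18) - 33251) = √(18*9 - 33251) = √(162 - 33251) = √(-33089) = I*√33089 ≈ 181.9*I)
((112759 + c(214)) - 195747) + Z = ((112759 - 28*214) - 195747) + I*√33089 = ((112759 - 5992) - 195747) + I*√33089 = (106767 - 195747) + I*√33089 = -88980 + I*√33089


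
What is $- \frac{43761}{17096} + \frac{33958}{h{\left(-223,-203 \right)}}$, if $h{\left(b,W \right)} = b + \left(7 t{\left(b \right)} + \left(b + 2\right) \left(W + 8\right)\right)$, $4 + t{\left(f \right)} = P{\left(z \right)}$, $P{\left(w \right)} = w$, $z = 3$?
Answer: $- \frac{1295269297}{732820040} \approx -1.7675$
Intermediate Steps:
$t{\left(f \right)} = -1$ ($t{\left(f \right)} = -4 + 3 = -1$)
$h{\left(b,W \right)} = -7 + b + \left(2 + b\right) \left(8 + W\right)$ ($h{\left(b,W \right)} = b + \left(7 \left(-1\right) + \left(b + 2\right) \left(W + 8\right)\right) = b + \left(-7 + \left(2 + b\right) \left(8 + W\right)\right) = -7 + b + \left(2 + b\right) \left(8 + W\right)$)
$- \frac{43761}{17096} + \frac{33958}{h{\left(-223,-203 \right)}} = - \frac{43761}{17096} + \frac{33958}{9 + 2 \left(-203\right) + 9 \left(-223\right) - -45269} = \left(-43761\right) \frac{1}{17096} + \frac{33958}{9 - 406 - 2007 + 45269} = - \frac{43761}{17096} + \frac{33958}{42865} = - \frac{1295269297}{732820040}$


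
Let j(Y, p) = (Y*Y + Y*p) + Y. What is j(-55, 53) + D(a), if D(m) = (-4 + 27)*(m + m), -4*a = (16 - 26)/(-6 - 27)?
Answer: 1700/33 ≈ 51.515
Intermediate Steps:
a = -5/66 (a = -(16 - 26)/(4*(-6 - 27)) = -(-5)/(2*(-33)) = -(-5)*(-1)/(2*33) = -¼*10/33 = -5/66 ≈ -0.075758)
j(Y, p) = Y + Y² + Y*p (j(Y, p) = (Y² + Y*p) + Y = Y + Y² + Y*p)
D(m) = 46*m (D(m) = 23*(2*m) = 46*m)
j(-55, 53) + D(a) = -55*(1 - 55 + 53) + 46*(-5/66) = -55*(-1) - 115/33 = 55 - 115/33 = 1700/33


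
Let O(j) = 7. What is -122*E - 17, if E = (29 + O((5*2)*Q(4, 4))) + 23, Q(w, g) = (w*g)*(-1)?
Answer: -7215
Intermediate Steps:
Q(w, g) = -g*w (Q(w, g) = (g*w)*(-1) = -g*w)
E = 59 (E = (29 + 7) + 23 = 36 + 23 = 59)
-122*E - 17 = -122*59 - 17 = -7198 - 17 = -7215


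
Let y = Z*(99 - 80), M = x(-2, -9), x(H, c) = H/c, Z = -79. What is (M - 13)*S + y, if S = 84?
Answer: -7723/3 ≈ -2574.3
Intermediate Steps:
M = 2/9 (M = -2/(-9) = -2*(-⅑) = 2/9 ≈ 0.22222)
y = -1501 (y = -79*(99 - 80) = -79*19 = -1501)
(M - 13)*S + y = (2/9 - 13)*84 - 1501 = -115/9*84 - 1501 = -3220/3 - 1501 = -7723/3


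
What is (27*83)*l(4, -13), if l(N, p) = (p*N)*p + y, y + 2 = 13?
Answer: 1539567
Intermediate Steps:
y = 11 (y = -2 + 13 = 11)
l(N, p) = 11 + N*p**2 (l(N, p) = (p*N)*p + 11 = (N*p)*p + 11 = N*p**2 + 11 = 11 + N*p**2)
(27*83)*l(4, -13) = (27*83)*(11 + 4*(-13)**2) = 2241*(11 + 4*169) = 2241*(11 + 676) = 2241*687 = 1539567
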